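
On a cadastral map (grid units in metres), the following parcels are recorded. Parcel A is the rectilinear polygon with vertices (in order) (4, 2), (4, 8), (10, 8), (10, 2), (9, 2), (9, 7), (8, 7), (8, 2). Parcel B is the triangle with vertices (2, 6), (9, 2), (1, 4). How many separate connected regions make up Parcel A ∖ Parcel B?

Parcel A ∖ Parcel B splits into 2 disjoint pieces (area 3, area 24.1429).

2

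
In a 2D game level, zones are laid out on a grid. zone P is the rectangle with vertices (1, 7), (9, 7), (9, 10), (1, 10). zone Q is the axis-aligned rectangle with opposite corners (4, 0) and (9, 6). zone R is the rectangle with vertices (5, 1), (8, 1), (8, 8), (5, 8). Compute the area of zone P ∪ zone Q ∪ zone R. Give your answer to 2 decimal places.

57.00

By inclusion–exclusion:
Individual areas: |zone P| = 24, |zone Q| = 30, |zone R| = 21.
|zone P∩zone Q| = 0 (no overlap).
|zone P∩zone R|: x∈[5,8], y∈[7,8] → 3·1 = 3.
|zone Q∩zone R|: x∈[5,8], y∈[1,6] → 3·5 = 15.
|zone P∩zone Q∩zone R| = 0.
|zone P ∪ zone Q ∪ zone R| = 75 − 18 + 0 = 57.00.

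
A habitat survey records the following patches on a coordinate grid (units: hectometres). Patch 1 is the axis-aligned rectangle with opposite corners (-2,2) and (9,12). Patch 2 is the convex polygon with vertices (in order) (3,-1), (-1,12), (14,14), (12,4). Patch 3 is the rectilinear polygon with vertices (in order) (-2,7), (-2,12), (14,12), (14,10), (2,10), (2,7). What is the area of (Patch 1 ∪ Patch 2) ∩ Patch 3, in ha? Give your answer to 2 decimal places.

The region (Patch 1 ∪ Patch 2) ∩ Patch 3 is the polygon with vertices (-2,12), (-1,12), (13.6,12), (13.2,10), (2,10), (2,7), (-2,7).
By the shoelace formula its area is 42.80.

42.80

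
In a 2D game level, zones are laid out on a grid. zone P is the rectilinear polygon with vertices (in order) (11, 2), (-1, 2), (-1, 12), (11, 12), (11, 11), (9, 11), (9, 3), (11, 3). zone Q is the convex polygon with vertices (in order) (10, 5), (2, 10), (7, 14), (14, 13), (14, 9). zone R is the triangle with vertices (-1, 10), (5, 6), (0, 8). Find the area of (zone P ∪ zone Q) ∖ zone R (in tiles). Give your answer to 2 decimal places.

137.69

|zone P ∪ zone Q| = 141.6875.
|(zone P ∪ zone Q) ∩ zone R| = 4.
|(zone P ∪ zone Q) ∖ zone R| = 141.6875 − 4 = 137.69.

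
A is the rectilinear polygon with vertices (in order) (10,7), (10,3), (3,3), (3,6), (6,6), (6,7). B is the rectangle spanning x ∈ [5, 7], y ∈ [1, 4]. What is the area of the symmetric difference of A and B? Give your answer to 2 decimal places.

27.00

|A| = 25, |B| = 6, |A∩B| = 2.
|A △ B| = |A| + |B| − 2·|A∩B| = 25 + 6 − 4 = 27.00.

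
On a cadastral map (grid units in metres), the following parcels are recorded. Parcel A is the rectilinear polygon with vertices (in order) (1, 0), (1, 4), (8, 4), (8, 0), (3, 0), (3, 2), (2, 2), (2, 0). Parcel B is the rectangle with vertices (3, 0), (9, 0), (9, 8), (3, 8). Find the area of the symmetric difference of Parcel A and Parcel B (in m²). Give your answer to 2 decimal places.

|Parcel A| = 26, |Parcel B| = 48, |Parcel A∩Parcel B| = 20.
|Parcel A △ Parcel B| = |Parcel A| + |Parcel B| − 2·|Parcel A∩Parcel B| = 26 + 48 − 40 = 34.00.

34.00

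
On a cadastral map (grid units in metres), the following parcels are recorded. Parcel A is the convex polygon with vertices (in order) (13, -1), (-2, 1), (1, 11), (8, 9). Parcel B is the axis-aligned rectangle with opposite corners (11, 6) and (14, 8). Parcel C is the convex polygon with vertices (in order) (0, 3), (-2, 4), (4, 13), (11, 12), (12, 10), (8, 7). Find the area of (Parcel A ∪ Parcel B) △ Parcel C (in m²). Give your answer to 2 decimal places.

103.61

|Parcel A ∪ Parcel B| = 114.
|(Parcel A ∪ Parcel B) ∩ Parcel C| = 39.4466.
|(Parcel A ∪ Parcel B) △ Parcel C| = 114 + 68.5 − 78.8933 = 103.61.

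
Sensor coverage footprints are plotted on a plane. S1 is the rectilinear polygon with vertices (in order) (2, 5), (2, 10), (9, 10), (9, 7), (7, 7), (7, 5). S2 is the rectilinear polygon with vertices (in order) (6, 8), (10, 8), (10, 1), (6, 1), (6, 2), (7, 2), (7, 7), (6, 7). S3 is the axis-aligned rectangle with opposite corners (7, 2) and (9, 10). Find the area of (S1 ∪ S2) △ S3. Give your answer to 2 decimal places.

35.00

|S1 ∪ S2| = 51.
|(S1 ∪ S2) ∩ S3| = 16.
|(S1 ∪ S2) △ S3| = 51 + 16 − 32 = 35.00.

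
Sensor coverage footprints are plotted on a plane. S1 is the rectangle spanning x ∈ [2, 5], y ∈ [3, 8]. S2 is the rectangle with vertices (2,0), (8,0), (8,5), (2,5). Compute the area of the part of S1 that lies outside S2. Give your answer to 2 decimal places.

|S1∩S2|: x∈[2,5], y∈[3,5] → 3·2 = 6.
|S1| = 15.
|S1 ∖ S2| = |S1| − |S1∩S2| = 15 − 6 = 9.00.

9.00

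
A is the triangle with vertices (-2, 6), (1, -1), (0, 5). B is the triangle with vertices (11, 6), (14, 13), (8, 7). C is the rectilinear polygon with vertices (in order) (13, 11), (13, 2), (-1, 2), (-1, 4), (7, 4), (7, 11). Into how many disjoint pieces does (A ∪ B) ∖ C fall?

(A ∪ B) ∖ C splits into 3 disjoint pieces (area 2.25, area 1.1786, area 1.1667).

3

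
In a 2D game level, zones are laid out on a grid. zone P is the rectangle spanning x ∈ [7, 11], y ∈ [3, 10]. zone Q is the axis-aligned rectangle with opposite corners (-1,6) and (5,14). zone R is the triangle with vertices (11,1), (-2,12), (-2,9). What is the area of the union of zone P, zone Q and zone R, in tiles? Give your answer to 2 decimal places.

83.47

By inclusion–exclusion:
Individual areas: |zone P| = 28, |zone Q| = 48, |zone R| = 19.5.
|zone P∩zone Q| = 0 (no overlap).
|zone P∩zone R| = 0.9598.
|zone Q∩zone R| = 11.0721.
|zone P∩zone Q∩zone R| = 0.
|zone P ∪ zone Q ∪ zone R| = 95.5 − 12.0319 + 0 = 83.47.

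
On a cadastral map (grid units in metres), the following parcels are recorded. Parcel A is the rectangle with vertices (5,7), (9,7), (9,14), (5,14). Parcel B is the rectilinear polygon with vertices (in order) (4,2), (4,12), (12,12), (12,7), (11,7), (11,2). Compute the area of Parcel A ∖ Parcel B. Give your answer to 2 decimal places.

8.00

|Parcel A| = 28, |Parcel A∩Parcel B| = 20.
|Parcel A ∖ Parcel B| = |Parcel A| − |Parcel A∩Parcel B| = 28 − 20 = 8.00.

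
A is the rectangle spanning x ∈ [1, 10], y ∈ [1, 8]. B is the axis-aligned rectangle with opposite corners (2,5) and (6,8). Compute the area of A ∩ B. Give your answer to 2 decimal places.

12.00

|A∩B|: x∈[2,6], y∈[5,8] → 4·3 = 12.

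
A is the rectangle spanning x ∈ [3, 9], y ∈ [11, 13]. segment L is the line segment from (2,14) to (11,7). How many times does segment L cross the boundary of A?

The segment meets the boundary at (5.857,11), (3.286,13).

2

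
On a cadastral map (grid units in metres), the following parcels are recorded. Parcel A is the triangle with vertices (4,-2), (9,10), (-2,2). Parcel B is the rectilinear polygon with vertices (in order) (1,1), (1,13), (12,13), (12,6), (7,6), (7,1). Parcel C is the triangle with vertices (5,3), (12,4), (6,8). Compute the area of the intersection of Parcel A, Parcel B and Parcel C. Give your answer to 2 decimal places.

6.66

The intersection is the polygon with vertices (6.13,7.913), (7.696,6.87), (7.333,6), (7,6), (7,5.2), (6.152,3.165), (5,3), (5.957,7.787).
By the shoelace formula its area is 6.66.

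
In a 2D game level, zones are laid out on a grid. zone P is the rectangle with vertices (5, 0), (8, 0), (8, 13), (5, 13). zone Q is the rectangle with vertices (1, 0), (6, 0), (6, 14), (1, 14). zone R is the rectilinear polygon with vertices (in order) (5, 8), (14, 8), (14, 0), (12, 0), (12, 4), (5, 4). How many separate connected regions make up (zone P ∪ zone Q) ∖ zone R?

(zone P ∪ zone Q) ∖ zone R is a single connected region.

1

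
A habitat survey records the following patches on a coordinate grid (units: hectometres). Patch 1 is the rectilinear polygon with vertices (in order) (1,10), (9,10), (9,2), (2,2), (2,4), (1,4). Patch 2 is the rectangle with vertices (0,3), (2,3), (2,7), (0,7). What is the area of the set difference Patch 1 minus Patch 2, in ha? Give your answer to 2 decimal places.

59.00

|Patch 1| = 62, |Patch 1∩Patch 2| = 3.
|Patch 1 ∖ Patch 2| = |Patch 1| − |Patch 1∩Patch 2| = 62 − 3 = 59.00.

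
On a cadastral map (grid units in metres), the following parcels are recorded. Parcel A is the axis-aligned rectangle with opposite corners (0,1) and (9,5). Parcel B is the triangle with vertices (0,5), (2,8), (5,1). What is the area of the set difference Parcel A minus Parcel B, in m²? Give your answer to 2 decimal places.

|Parcel A| = 36, |Parcel A∩Parcel B| = 6.5714.
|Parcel A ∖ Parcel B| = |Parcel A| − |Parcel A∩Parcel B| = 36 − 6.5714 = 29.43.

29.43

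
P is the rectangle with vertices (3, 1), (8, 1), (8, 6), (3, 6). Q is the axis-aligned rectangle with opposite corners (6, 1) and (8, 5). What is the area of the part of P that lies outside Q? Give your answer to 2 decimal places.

17.00

|P∩Q|: x∈[6,8], y∈[1,5] → 2·4 = 8.
|P| = 25.
|P ∖ Q| = |P| − |P∩Q| = 25 − 8 = 17.00.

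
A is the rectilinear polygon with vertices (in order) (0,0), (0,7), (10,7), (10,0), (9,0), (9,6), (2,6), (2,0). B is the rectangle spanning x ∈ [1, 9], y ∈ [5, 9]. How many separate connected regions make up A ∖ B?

A ∖ B splits into 2 disjoint pieces (area 12, area 7).

2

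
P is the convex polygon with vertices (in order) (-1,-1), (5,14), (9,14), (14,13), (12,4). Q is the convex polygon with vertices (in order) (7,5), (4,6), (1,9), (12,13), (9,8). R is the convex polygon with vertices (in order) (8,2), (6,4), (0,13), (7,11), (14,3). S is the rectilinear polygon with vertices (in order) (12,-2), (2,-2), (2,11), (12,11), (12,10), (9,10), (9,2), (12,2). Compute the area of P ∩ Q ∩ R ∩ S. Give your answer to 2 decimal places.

The intersection is the polygon with vertices (9,8.714), (9,8), (7,5), (4.857,5.714), (2.875,8.688), (3.34,9.851), (6.5,11), (7,11).
By the shoelace formula its area is 23.72.

23.72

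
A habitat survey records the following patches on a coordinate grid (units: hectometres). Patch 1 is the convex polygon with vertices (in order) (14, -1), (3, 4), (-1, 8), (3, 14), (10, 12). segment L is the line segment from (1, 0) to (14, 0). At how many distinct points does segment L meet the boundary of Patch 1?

The segment meets the boundary at (13.692,0), (11.8,0).

2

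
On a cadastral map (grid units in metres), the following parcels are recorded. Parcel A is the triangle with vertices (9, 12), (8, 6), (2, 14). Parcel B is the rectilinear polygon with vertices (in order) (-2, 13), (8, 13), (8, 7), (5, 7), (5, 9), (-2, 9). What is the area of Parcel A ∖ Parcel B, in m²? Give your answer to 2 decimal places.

4.89

|Parcel A| = 22, |Parcel A∩Parcel B| = 17.1071.
|Parcel A ∖ Parcel B| = |Parcel A| − |Parcel A∩Parcel B| = 22 − 17.1071 = 4.89.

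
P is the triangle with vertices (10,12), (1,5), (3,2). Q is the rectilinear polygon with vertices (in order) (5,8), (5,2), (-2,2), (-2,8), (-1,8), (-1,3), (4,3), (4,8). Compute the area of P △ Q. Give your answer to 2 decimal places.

28.99

|P| = 20.5, |Q| = 17, |P∩Q| = 4.2548.
|P △ Q| = |P| + |Q| − 2·|P∩Q| = 20.5 + 17 − 8.5095 = 28.99.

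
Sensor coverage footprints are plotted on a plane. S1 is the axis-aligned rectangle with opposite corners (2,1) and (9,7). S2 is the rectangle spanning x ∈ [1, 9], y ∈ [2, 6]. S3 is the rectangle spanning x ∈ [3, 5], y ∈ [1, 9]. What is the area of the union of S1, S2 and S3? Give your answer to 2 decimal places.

50.00

By inclusion–exclusion:
Individual areas: |S1| = 42, |S2| = 32, |S3| = 16.
|S1∩S2|: x∈[2,9], y∈[2,6] → 7·4 = 28.
|S1∩S3|: x∈[3,5], y∈[1,7] → 2·6 = 12.
|S2∩S3|: x∈[3,5], y∈[2,6] → 2·4 = 8.
|S1∩S2∩S3| = 8.
|S1 ∪ S2 ∪ S3| = 90 − 48 + 8 = 50.00.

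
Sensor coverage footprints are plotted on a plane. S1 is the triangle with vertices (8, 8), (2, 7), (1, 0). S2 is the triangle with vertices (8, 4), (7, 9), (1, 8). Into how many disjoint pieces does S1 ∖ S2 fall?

2

S1 ∖ S2 splits into 2 disjoint pieces (area 0.2461, area 14.328).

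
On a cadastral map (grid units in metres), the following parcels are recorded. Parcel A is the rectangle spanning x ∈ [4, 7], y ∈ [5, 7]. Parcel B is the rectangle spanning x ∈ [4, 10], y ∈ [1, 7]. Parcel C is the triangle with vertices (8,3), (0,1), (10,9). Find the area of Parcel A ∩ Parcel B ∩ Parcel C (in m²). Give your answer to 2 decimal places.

The intersection is the polygon with vertices (5,5), (7,6.6), (7,5).
By the shoelace formula its area is 1.60.

1.60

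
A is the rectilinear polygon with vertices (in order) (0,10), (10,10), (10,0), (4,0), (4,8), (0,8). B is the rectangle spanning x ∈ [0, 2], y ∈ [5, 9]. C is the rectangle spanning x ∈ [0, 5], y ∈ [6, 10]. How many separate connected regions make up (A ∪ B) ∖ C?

2

(A ∪ B) ∖ C splits into 2 disjoint pieces (area 56, area 2).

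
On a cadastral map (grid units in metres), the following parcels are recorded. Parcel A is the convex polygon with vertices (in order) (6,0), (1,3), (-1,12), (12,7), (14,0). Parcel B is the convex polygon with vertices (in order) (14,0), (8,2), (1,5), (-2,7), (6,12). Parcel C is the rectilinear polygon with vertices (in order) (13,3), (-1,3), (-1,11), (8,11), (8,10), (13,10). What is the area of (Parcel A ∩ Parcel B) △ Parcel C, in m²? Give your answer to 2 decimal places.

61.64

|Parcel A ∩ Parcel B| = 65.6941.
|(Parcel A ∩ Parcel B) ∩ Parcel C| = 55.5274.
|(Parcel A ∩ Parcel B) △ Parcel C| = 65.6941 + 107 − 111.0548 = 61.64.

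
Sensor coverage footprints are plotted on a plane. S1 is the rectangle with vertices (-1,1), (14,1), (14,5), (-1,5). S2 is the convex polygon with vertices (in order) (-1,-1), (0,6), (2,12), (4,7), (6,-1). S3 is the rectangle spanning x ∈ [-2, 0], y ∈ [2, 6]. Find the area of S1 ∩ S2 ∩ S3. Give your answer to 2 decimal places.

The intersection is the polygon with vertices (-0.143,5), (0,5), (0,2), (-0.571,2).
By the shoelace formula its area is 1.07.

1.07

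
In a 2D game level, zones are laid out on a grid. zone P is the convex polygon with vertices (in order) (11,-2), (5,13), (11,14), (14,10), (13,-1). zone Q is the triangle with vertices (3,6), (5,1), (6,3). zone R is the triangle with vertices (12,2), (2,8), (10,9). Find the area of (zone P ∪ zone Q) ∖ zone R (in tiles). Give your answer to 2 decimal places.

69.36

|zone P ∪ zone Q| = 87.
|(zone P ∪ zone Q) ∩ zone R| = 17.6435.
|(zone P ∪ zone Q) ∖ zone R| = 87 − 17.6435 = 69.36.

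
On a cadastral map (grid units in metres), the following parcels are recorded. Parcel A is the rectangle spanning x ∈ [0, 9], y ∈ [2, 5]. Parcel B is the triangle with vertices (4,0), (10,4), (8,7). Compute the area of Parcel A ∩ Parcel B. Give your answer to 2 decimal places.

The intersection is the polygon with vertices (9,5), (9,3.333), (7,2), (5.143,2), (6.857,5).
By the shoelace formula its area is 7.67.

7.67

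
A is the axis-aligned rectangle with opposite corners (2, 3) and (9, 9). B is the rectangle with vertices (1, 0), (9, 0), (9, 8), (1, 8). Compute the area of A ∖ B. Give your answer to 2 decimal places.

7.00

|A∩B|: x∈[2,9], y∈[3,8] → 7·5 = 35.
|A| = 42.
|A ∖ B| = |A| − |A∩B| = 42 − 35 = 7.00.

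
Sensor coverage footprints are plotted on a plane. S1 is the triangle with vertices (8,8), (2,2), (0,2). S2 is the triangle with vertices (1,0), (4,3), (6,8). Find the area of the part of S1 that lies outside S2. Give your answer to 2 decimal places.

|S1| = 6, |S1∩S2| = 1.3193.
|S1 ∖ S2| = |S1| − |S1∩S2| = 6 − 1.3193 = 4.68.

4.68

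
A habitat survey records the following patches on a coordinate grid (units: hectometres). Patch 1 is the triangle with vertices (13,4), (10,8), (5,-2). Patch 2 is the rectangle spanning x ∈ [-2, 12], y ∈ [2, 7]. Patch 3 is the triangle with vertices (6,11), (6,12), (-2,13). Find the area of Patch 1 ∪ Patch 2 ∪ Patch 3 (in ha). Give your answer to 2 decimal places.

By inclusion–exclusion:
Individual areas: |Patch 1| = 25, |Patch 2| = 70, |Patch 3| = 4.
|Patch 1∩Patch 2| = 16.6667.
|Patch 1∩Patch 3| = 0.
|Patch 2∩Patch 3| = 0.
|Patch 1∩Patch 2∩Patch 3| = 0.
|Patch 1 ∪ Patch 2 ∪ Patch 3| = 99 − 16.6667 + 0 = 82.33.

82.33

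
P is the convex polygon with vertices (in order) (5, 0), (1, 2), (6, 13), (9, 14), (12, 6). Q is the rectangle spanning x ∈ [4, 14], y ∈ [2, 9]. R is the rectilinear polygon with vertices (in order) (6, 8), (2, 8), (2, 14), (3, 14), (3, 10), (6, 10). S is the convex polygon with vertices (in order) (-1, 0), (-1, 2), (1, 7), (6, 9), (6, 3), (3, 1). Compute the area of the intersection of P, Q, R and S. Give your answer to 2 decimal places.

1.20

The intersection is the polygon with vertices (6,8), (4,8), (4,8.2), (6,9).
By the shoelace formula its area is 1.20.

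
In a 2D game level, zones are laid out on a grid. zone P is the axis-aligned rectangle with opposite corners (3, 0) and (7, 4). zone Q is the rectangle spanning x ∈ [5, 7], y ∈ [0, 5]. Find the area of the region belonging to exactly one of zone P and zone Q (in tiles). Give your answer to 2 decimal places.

10.00

|zone P∩zone Q|: x∈[5,7], y∈[0,4] → 2·4 = 8.
|zone P △ zone Q| = |zone P| + |zone Q| − 2·|zone P∩zone Q| = 16 + 10 − 16 = 10.00.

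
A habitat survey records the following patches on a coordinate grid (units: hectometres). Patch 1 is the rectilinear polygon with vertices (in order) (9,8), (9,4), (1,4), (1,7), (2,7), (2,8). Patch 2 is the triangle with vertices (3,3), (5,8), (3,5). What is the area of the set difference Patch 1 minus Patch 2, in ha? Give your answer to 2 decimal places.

29.20

|Patch 1| = 31, |Patch 1∩Patch 2| = 1.8.
|Patch 1 ∖ Patch 2| = |Patch 1| − |Patch 1∩Patch 2| = 31 − 1.8 = 29.20.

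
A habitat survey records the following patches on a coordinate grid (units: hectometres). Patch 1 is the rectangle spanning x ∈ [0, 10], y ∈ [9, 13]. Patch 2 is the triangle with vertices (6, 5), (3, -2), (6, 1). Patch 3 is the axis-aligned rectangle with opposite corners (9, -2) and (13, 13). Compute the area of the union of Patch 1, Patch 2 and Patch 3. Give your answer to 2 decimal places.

By inclusion–exclusion:
Individual areas: |Patch 1| = 40, |Patch 2| = 6, |Patch 3| = 60.
|Patch 1∩Patch 2| = 0.
|Patch 1∩Patch 3|: x∈[9,10], y∈[9,13] → 1·4 = 4.
|Patch 2∩Patch 3| = 0.
|Patch 1∩Patch 2∩Patch 3| = 0.
|Patch 1 ∪ Patch 2 ∪ Patch 3| = 106 − 4 + 0 = 102.00.

102.00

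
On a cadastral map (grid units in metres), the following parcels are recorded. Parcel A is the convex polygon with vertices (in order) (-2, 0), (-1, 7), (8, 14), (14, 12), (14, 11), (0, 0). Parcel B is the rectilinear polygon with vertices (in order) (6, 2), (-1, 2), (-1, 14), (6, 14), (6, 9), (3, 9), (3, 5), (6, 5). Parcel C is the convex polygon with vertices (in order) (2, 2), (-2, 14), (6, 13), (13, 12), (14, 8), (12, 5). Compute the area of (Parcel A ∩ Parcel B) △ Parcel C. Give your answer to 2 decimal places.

111.04

|Parcel A ∩ Parcel B| = 37.3672.
|(Parcel A ∩ Parcel B) ∩ Parcel C| = 25.9127.
|(Parcel A ∩ Parcel B) △ Parcel C| = 37.3672 + 125.5 − 51.8254 = 111.04.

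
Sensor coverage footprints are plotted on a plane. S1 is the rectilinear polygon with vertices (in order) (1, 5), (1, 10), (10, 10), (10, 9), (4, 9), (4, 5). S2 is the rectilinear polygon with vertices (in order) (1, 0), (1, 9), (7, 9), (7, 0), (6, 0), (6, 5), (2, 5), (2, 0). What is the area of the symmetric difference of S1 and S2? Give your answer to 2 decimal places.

|S1| = 21, |S2| = 34, |S1∩S2| = 12.
|S1 △ S2| = |S1| + |S2| − 2·|S1∩S2| = 21 + 34 − 24 = 31.00.

31.00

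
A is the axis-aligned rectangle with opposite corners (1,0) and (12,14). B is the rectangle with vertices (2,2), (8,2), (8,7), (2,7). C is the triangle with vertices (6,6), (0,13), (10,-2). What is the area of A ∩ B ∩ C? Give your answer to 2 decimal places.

5.24

The intersection is the polygon with vertices (5.143,7), (6,6), (8,2), (7.333,2), (4,7).
By the shoelace formula its area is 5.24.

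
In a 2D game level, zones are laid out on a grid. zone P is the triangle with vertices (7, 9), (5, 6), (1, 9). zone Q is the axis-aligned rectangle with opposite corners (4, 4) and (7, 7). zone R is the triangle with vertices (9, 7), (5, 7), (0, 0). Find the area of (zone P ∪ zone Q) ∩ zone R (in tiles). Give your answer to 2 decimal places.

The region (zone P ∪ zone Q) ∩ zone R is the polygon with vertices (7,7), (7,5.444), (5.143,4), (4,4), (4,5.6), (5,7), (5.667,7).
By the shoelace formula its area is 6.96.

6.96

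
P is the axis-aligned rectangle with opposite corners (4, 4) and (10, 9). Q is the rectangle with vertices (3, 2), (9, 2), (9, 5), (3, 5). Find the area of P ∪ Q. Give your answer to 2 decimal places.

43.00

By inclusion–exclusion:
Individual areas: |P| = 30, |Q| = 18.
|P∩Q|: x∈[4,9], y∈[4,5] → 5·1 = 5.
|P ∪ Q| = 48 − 5 = 43.00.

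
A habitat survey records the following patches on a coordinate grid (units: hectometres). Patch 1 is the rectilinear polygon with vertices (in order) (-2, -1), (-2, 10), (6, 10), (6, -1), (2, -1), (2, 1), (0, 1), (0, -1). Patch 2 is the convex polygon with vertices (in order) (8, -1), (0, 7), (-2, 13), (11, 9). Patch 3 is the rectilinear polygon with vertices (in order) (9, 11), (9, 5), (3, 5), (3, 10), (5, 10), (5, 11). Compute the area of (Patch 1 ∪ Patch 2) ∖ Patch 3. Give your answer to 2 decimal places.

102.58

|Patch 1 ∪ Patch 2| = 133.5.
|(Patch 1 ∪ Patch 2) ∩ Patch 3| = 30.9231.
|(Patch 1 ∪ Patch 2) ∖ Patch 3| = 133.5 − 30.9231 = 102.58.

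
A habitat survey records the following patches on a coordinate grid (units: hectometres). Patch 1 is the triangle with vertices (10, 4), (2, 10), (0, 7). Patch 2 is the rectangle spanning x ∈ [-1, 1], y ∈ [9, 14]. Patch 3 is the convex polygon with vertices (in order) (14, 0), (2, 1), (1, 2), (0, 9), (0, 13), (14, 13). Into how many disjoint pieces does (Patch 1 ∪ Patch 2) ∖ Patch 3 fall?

2

(Patch 1 ∪ Patch 2) ∖ Patch 3 splits into 2 disjoint pieces (area 0.0632, area 6).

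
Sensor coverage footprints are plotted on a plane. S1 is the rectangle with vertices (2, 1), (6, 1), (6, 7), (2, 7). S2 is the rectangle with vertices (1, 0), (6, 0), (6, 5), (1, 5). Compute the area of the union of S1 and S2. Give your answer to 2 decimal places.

33.00

By inclusion–exclusion:
Individual areas: |S1| = 24, |S2| = 25.
|S1∩S2|: x∈[2,6], y∈[1,5] → 4·4 = 16.
|S1 ∪ S2| = 49 − 16 = 33.00.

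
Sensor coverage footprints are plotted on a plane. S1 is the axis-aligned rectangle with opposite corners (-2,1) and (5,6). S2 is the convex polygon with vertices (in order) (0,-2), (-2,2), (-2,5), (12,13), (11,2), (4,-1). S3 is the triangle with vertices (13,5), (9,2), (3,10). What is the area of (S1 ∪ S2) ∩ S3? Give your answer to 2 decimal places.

22.15

The region (S1 ∪ S2) ∩ S3 is the polygon with vertices (5,9), (11.348,5.826), (11.146,3.61), (9,2), (4.125,8.5).
By the shoelace formula its area is 22.15.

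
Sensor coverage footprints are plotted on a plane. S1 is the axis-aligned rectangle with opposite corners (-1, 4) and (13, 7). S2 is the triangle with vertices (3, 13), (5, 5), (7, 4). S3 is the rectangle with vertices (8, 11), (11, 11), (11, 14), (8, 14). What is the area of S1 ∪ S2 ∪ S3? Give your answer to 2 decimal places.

By inclusion–exclusion:
Individual areas: |S1| = 42, |S2| = 7, |S3| = 9.
|S1∩S2| = 3.5.
|S1∩S3| = 0 (no overlap).
|S2∩S3| = 0.
|S1∩S2∩S3| = 0.
|S1 ∪ S2 ∪ S3| = 58 − 3.5 + 0 = 54.50.

54.50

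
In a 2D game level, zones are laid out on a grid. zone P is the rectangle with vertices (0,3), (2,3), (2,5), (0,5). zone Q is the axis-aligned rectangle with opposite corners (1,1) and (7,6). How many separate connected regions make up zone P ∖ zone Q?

1

zone P ∖ zone Q is a single connected region.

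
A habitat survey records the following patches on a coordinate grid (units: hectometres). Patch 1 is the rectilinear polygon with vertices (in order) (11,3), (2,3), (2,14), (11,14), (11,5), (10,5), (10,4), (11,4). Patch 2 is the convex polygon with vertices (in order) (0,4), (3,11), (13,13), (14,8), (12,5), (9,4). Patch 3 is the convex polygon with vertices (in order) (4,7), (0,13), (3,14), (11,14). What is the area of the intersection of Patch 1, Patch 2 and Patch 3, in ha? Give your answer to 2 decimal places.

15.19

The intersection is the polygon with vertices (3,11), (9.25,12.25), (4,7), (2.348,9.478).
By the shoelace formula its area is 15.19.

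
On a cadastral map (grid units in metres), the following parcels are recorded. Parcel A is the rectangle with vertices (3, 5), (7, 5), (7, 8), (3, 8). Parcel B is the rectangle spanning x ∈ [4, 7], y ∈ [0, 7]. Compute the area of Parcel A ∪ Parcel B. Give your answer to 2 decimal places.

By inclusion–exclusion:
Individual areas: |Parcel A| = 12, |Parcel B| = 21.
|Parcel A∩Parcel B|: x∈[4,7], y∈[5,7] → 3·2 = 6.
|Parcel A ∪ Parcel B| = 33 − 6 = 27.00.

27.00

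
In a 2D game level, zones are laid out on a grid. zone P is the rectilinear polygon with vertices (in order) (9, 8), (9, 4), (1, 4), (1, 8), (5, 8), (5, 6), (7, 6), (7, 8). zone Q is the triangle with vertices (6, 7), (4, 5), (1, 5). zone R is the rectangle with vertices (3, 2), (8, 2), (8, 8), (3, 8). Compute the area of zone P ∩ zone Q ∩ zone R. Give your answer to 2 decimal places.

1.90

The intersection is the polygon with vertices (4,5), (3,5), (3,5.8), (5,6.6), (5,6).
By the shoelace formula its area is 1.90.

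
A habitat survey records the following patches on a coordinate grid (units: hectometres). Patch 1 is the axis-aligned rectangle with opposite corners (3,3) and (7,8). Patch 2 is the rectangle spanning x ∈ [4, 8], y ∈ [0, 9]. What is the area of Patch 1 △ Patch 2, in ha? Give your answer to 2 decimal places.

|Patch 1∩Patch 2|: x∈[4,7], y∈[3,8] → 3·5 = 15.
|Patch 1 △ Patch 2| = |Patch 1| + |Patch 2| − 2·|Patch 1∩Patch 2| = 20 + 36 − 30 = 26.00.

26.00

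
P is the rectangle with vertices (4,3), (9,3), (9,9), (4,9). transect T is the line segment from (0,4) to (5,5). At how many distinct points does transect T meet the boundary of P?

The segment meets the boundary at (4,4.8).

1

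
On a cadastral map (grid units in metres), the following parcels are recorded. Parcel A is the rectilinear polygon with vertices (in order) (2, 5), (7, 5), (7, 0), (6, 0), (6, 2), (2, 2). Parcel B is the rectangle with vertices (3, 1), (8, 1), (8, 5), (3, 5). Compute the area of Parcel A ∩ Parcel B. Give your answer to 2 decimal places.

13.00

The intersection is the polygon with vertices (7,5), (7,1), (6,1), (6,2), (3,2), (3,5).
By the shoelace formula its area is 13.00.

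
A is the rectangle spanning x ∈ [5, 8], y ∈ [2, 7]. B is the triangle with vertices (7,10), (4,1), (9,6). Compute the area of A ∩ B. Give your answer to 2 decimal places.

9.00

The intersection is the polygon with vertices (8,7), (8,5), (5,2), (5,4), (6,7).
By the shoelace formula its area is 9.00.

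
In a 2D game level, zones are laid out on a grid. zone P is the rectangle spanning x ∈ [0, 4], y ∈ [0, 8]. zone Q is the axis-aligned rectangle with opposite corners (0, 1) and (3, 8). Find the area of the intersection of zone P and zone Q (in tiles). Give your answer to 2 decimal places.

|zone P∩zone Q|: x∈[0,3], y∈[1,8] → 3·7 = 21.

21.00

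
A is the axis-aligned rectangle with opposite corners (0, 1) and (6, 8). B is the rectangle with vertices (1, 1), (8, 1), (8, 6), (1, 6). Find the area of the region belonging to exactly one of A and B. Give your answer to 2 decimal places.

27.00

|A∩B|: x∈[1,6], y∈[1,6] → 5·5 = 25.
|A △ B| = |A| + |B| − 2·|A∩B| = 42 + 35 − 50 = 27.00.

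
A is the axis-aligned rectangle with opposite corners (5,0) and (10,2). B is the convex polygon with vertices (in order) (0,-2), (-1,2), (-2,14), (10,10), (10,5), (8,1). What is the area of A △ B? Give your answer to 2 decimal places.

|A| = 10, |B| = 134, |A∩B| = 4.9167.
|A △ B| = |A| + |B| − 2·|A∩B| = 10 + 134 − 9.8333 = 134.17.

134.17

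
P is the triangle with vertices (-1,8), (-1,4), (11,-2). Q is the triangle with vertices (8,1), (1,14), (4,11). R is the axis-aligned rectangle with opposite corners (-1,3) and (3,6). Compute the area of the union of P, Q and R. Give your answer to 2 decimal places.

By inclusion–exclusion:
Individual areas: |P| = 24, |Q| = 9, |R| = 12.
|P∩Q| = 0.
|P∩R| = 9.9333.
|Q∩R| = 0.
|P∩Q∩R| = 0.
|P ∪ Q ∪ R| = 45 − 9.9333 + 0 = 35.07.

35.07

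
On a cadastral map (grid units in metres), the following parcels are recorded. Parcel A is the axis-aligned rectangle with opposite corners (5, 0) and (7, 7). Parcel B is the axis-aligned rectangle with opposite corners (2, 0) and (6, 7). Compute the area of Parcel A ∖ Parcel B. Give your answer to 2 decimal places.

|Parcel A∩Parcel B|: x∈[5,6], y∈[0,7] → 1·7 = 7.
|Parcel A| = 14.
|Parcel A ∖ Parcel B| = |Parcel A| − |Parcel A∩Parcel B| = 14 − 7 = 7.00.

7.00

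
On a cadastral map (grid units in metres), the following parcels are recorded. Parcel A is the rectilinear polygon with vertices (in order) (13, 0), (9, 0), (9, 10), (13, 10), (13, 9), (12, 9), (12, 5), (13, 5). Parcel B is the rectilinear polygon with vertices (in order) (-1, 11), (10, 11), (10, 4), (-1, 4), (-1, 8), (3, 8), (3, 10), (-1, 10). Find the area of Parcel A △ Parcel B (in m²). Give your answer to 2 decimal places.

93.00

|Parcel A| = 36, |Parcel B| = 69, |Parcel A∩Parcel B| = 6.
|Parcel A △ Parcel B| = |Parcel A| + |Parcel B| − 2·|Parcel A∩Parcel B| = 36 + 69 − 12 = 93.00.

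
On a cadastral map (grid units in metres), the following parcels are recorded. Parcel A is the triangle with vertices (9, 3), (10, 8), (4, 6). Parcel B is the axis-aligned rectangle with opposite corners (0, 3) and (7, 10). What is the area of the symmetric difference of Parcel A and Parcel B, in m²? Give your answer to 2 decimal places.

54.60

|Parcel A| = 14, |Parcel B| = 49, |Parcel A∩Parcel B| = 4.2.
|Parcel A △ Parcel B| = |Parcel A| + |Parcel B| − 2·|Parcel A∩Parcel B| = 14 + 49 − 8.4 = 54.60.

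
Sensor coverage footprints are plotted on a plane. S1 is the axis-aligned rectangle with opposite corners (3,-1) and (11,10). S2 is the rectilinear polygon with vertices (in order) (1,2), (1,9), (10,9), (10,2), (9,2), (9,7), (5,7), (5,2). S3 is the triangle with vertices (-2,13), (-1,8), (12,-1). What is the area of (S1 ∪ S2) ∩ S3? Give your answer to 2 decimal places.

17.96

The region (S1 ∪ S2) ∩ S3 is the polygon with vertices (11,-0.308), (1,6.615), (1,9), (2,9), (11,0).
By the shoelace formula its area is 17.96.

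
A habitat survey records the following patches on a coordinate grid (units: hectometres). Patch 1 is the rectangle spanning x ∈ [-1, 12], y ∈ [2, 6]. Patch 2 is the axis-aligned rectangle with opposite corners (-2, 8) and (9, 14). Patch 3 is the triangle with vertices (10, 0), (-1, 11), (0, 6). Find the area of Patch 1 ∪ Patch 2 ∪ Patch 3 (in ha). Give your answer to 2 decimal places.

By inclusion–exclusion:
Individual areas: |Patch 1| = 52, |Patch 2| = 66, |Patch 3| = 22.
|Patch 1∩Patch 2| = 0 (no overlap).
|Patch 1∩Patch 3| = 10.6667.
|Patch 2∩Patch 3| = 3.6.
|Patch 1∩Patch 2∩Patch 3| = 0.
|Patch 1 ∪ Patch 2 ∪ Patch 3| = 140 − 14.2667 + 0 = 125.73.

125.73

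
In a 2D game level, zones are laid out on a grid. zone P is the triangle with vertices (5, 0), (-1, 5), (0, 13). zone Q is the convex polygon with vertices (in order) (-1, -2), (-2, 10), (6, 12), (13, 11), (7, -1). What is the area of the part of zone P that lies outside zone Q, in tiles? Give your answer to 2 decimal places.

|zone P| = 26.5, |zone P∩zone Q| = 25.0003.
|zone P ∖ zone Q| = |zone P| − |zone P∩zone Q| = 26.5 − 25.0003 = 1.50.

1.50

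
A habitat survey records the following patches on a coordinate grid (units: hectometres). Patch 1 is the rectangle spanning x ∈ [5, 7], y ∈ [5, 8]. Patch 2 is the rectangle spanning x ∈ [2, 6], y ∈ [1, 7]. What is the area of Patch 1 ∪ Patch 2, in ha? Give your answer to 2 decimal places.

28.00

By inclusion–exclusion:
Individual areas: |Patch 1| = 6, |Patch 2| = 24.
|Patch 1∩Patch 2|: x∈[5,6], y∈[5,7] → 1·2 = 2.
|Patch 1 ∪ Patch 2| = 30 − 2 = 28.00.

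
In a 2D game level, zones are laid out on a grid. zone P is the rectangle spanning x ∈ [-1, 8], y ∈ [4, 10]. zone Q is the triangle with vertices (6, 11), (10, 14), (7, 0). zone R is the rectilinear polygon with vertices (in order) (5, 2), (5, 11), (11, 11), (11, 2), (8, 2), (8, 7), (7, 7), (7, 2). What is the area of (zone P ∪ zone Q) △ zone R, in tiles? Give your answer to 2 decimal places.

|zone P ∪ zone Q| = 67.7294.
|(zone P ∪ zone Q) ∩ zone R| = 21.7976.
|(zone P ∪ zone Q) △ zone R| = 67.7294 + 49 − 43.5952 = 73.13.

73.13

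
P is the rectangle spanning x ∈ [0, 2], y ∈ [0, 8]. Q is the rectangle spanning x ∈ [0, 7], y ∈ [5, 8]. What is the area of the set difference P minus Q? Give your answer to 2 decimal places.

|P∩Q|: x∈[0,2], y∈[5,8] → 2·3 = 6.
|P| = 16.
|P ∖ Q| = |P| − |P∩Q| = 16 − 6 = 10.00.

10.00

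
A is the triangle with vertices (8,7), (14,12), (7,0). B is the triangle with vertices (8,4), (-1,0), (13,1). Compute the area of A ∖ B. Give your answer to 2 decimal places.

|A| = 18.5, |A∩B| = 3.0093.
|A ∖ B| = |A| − |A∩B| = 18.5 − 3.0093 = 15.49.

15.49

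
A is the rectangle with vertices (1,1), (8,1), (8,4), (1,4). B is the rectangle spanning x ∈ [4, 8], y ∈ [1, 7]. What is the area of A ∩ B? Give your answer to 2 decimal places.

|A∩B|: x∈[4,8], y∈[1,4] → 4·3 = 12.

12.00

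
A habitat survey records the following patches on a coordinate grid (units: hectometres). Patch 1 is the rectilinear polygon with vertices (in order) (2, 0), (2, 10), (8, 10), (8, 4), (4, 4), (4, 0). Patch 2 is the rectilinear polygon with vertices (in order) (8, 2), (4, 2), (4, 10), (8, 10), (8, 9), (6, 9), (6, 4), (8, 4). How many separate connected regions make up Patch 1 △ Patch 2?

1

Patch 1 △ Patch 2 is a single connected region.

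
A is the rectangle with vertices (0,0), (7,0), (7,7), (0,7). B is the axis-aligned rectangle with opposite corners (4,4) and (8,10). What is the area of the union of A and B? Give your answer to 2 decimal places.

64.00

By inclusion–exclusion:
Individual areas: |A| = 49, |B| = 24.
|A∩B|: x∈[4,7], y∈[4,7] → 3·3 = 9.
|A ∪ B| = 73 − 9 = 64.00.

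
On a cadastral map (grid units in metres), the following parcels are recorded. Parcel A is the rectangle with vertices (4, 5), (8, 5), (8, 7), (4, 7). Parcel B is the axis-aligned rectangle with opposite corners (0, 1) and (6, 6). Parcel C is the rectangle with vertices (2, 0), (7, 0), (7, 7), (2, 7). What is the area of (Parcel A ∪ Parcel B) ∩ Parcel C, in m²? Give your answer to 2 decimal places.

24.00

The region (Parcel A ∪ Parcel B) ∩ Parcel C is the polygon with vertices (7,7), (7,5), (6,5), (6,1), (2,1), (2,6), (4,6), (4,7).
By the shoelace formula its area is 24.00.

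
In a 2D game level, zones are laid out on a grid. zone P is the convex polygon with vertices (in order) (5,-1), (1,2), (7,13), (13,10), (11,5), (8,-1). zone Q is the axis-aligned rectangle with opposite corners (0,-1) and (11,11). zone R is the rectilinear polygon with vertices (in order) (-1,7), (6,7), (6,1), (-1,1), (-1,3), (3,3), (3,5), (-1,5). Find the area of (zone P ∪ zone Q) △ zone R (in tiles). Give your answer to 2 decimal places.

|zone P ∪ zone Q| = 143.0909.
|(zone P ∪ zone Q) ∩ zone R| = 30.
|(zone P ∪ zone Q) △ zone R| = 143.0909 + 34 − 60 = 117.09.

117.09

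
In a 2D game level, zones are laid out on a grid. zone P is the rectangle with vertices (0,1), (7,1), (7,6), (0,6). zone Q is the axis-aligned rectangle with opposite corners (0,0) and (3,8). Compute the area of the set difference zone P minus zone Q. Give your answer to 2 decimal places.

20.00

|zone P∩zone Q|: x∈[0,3], y∈[1,6] → 3·5 = 15.
|zone P| = 35.
|zone P ∖ zone Q| = |zone P| − |zone P∩zone Q| = 35 − 15 = 20.00.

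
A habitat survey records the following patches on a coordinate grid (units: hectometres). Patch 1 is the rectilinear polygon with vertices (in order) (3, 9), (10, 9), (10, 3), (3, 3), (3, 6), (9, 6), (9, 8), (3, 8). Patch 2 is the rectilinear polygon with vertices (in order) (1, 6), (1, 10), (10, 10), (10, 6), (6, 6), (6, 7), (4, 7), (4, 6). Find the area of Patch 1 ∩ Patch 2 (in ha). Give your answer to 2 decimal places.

9.00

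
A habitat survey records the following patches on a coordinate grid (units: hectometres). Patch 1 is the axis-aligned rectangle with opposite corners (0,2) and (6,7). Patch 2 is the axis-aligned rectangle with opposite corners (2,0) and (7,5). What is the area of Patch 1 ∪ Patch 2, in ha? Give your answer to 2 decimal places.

By inclusion–exclusion:
Individual areas: |Patch 1| = 30, |Patch 2| = 25.
|Patch 1∩Patch 2|: x∈[2,6], y∈[2,5] → 4·3 = 12.
|Patch 1 ∪ Patch 2| = 55 − 12 = 43.00.

43.00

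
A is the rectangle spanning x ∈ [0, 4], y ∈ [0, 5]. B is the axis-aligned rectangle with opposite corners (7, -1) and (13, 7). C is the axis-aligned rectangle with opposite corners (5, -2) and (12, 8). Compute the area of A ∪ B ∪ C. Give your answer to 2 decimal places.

98.00

By inclusion–exclusion:
Individual areas: |A| = 20, |B| = 48, |C| = 70.
|A∩B| = 0 (no overlap).
|A∩C| = 0 (no overlap).
|B∩C|: x∈[7,12], y∈[-1,7] → 5·8 = 40.
|A∩B∩C| = 0.
|A ∪ B ∪ C| = 138 − 40 + 0 = 98.00.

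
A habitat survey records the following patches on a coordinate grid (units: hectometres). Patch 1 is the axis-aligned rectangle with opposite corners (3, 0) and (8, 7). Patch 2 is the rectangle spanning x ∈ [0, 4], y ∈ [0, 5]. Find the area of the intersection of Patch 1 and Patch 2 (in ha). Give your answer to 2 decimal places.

5.00

|Patch 1∩Patch 2|: x∈[3,4], y∈[0,5] → 1·5 = 5.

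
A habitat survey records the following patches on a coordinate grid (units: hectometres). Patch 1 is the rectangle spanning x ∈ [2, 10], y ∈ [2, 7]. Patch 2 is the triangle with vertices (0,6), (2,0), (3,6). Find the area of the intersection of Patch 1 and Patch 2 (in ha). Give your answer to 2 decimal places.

The intersection is the polygon with vertices (2,2), (2,6), (3,6), (2.333,2).
By the shoelace formula its area is 2.67.

2.67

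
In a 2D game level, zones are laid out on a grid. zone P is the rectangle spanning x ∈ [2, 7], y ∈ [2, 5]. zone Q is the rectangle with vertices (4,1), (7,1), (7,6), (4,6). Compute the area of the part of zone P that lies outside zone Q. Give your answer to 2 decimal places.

6.00

|zone P∩zone Q|: x∈[4,7], y∈[2,5] → 3·3 = 9.
|zone P| = 15.
|zone P ∖ zone Q| = |zone P| − |zone P∩zone Q| = 15 − 9 = 6.00.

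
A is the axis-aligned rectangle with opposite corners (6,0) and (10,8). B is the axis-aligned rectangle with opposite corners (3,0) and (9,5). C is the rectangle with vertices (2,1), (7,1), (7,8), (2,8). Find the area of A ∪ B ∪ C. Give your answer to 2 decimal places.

63.00

By inclusion–exclusion:
Individual areas: |A| = 32, |B| = 30, |C| = 35.
|A∩B|: x∈[6,9], y∈[0,5] → 3·5 = 15.
|A∩C|: x∈[6,7], y∈[1,8] → 1·7 = 7.
|B∩C|: x∈[3,7], y∈[1,5] → 4·4 = 16.
|A∩B∩C| = 4.
|A ∪ B ∪ C| = 97 − 38 + 4 = 63.00.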